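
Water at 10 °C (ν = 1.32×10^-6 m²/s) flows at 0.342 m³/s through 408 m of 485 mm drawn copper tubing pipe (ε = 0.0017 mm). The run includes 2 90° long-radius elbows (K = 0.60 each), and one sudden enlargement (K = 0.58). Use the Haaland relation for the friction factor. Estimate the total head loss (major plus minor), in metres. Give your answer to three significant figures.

V = 4Q/(πD²) = 1.851 m/s; V²/2g = 0.1747 m
Re = 6.80×10^5, ε/D = 3.51×10^-6 → f = 0.01242 (Haaland)
Major: h_f = f(L/D)·V²/2g = 0.01242·841.2·0.1747 = 1.825 m
Minor: ΣK = 1.78; h_m = ΣK·V²/2g = 0.3109 m
Total H_L = 1.825 + 0.3109 = 2.136 m

H_L ≈ 2.14 m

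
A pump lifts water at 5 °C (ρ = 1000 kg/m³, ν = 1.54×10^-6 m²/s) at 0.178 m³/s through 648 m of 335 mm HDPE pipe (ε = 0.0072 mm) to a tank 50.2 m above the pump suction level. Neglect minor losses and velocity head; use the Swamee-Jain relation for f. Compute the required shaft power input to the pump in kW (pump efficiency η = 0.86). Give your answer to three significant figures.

P_shaft ≈ 113 kW

V = 4Q/(πD²) = 2.019 m/s; Re = 4.39×10^5; ε/D = 2.15×10^-5; f = 0.01371
h_f = f(L/D)V²/2g = 5.513 m
Total head H = z + h_f = 50.2 + 5.513 = 55.71 m
P_hyd = ρgQH = 1000·9.81·0.178·55.71 = 97.29 kW
P_shaft = P_hyd/η = 97.29/0.86 = 113.1 kW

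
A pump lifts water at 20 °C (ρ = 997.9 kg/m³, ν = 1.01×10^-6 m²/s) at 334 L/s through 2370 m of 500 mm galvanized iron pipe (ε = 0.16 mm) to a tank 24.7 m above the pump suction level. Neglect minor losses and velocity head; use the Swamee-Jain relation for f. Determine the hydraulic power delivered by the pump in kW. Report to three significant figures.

V = 4Q/(πD²) = 1.701 m/s; Re = 8.42×10^5; ε/D = 3.20×10^-4; f = 0.01605
h_f = f(L/D)V²/2g = 11.22 m
Total head H = z + h_f = 24.7 + 11.22 = 35.92 m
P_hyd = ρgQH = 997.9·9.81·0.334·35.92 = 117.5 kW

P_hyd ≈ 117 kW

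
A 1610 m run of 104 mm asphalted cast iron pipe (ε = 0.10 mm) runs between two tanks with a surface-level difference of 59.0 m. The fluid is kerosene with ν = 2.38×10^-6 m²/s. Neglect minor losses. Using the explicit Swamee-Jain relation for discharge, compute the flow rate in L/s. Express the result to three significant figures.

Swamee-Jain (Type II): Q = -0.965·√(gD⁵h_f/L)·ln[ε/(3.7D) + √(3.17ν²L/(gD³h_f))]
√(gD⁵h_f/L) = √(9.81·0.104⁵·59.0/1610) = 0.002091
ε/(3.7D) = 2.60×10^-4; √(3.17ν²L/(gD³h_f)) = 2.11×10^-4
Q = -0.965·0.002091·ln(4.706×10^-4) = 0.01546 m³/s
Check: V = 1.82 m/s, Re = 7.95×10^4, f = 0.02273, h_f = 59.4 m ≈ 59.0 m ✓

Q ≈ 15.5 L/s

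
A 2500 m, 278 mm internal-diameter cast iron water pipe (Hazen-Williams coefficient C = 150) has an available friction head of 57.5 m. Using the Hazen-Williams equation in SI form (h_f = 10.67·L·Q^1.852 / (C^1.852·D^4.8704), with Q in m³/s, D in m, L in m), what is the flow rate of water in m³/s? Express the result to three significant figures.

Q ≈ 0.188 m³/s

Rearranging: Q = [h_f·C^1.852·D^4.8704 / (10.67·L)]^(1/1.852)
Q = [57.5·150^1.852·0.278^4.8704 / (10.67·2500)]^0.540 = 0.1881 m³/s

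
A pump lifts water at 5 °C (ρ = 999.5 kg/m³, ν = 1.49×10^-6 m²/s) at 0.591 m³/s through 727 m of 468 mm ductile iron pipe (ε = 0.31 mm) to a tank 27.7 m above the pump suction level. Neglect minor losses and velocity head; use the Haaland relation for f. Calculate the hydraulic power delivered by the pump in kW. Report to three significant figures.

P_hyd ≈ 259 kW

V = 4Q/(πD²) = 3.436 m/s; Re = 1.08×10^6; ε/D = 6.62×10^-4; f = 0.01817
h_f = f(L/D)V²/2g = 16.98 m
Total head H = z + h_f = 27.7 + 16.98 = 44.68 m
P_hyd = ρgQH = 999.5·9.81·0.591·44.68 = 258.9 kW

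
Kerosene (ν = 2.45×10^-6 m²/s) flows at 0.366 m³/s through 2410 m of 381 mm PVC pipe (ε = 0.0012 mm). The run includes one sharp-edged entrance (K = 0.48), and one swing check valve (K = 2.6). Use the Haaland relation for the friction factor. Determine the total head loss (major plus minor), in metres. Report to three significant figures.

H_L ≈ 45.1 m

V = 4Q/(πD²) = 3.210 m/s; V²/2g = 0.5253 m
Re = 4.99×10^5, ε/D = 3.15×10^-6 → f = 0.01310 (Haaland)
Major: h_f = f(L/D)·V²/2g = 0.01310·6325·0.5253 = 43.53 m
Minor: ΣK = 3.08; h_m = ΣK·V²/2g = 1.618 m
Total H_L = 43.53 + 1.618 = 45.15 m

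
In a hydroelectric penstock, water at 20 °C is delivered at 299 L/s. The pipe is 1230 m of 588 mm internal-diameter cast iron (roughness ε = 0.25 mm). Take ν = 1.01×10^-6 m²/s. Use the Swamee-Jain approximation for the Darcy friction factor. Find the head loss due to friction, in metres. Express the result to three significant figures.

V = 4Q/(πD²) = 4·0.299/(π·0.588²) = 1.101 m/s
Re = VD/ν = 1.101·0.588/1.01×10^-6 = 6.41×10^5 → turbulent
ε/D = 0.25/588 = 4.25×10^-4
Swamee-Jain: f = 0.01707
h_f = f(L/D)V²/(2g) = 0.01707·(1230/0.588)·1.101²/(2·9.81) = 2.207 m

h_f ≈ 2.21 m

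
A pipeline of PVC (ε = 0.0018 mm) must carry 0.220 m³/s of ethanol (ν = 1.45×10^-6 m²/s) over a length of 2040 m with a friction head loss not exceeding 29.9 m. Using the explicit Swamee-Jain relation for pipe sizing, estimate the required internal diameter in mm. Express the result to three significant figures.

D ≈ 327 mm

Swamee-Jain (Type III): D = 0.66·[ε^1.25·(LQ²/(gh_f))^4.75 + ν·Q^9.4·(L/(gh_f))^5.2]^0.04
LQ²/(gh_f) = 0.3366; L/(gh_f) = 6.955
Term 1 = ε^1.25·(…)^4.75 = 3.74×10^-10; Term 2 = ν·Q^9.4·(…)^5.2 = 2.29×10^-8
D = 0.66·(3.74×10^-10 + 2.29×10^-8)^0.04 = 0.3268 m = 327 mm
Check: V = 2.62 m/s, Re = 5.91×10^5, f = 0.01281, h_f = 28.0 m ≈ 29.9 m ✓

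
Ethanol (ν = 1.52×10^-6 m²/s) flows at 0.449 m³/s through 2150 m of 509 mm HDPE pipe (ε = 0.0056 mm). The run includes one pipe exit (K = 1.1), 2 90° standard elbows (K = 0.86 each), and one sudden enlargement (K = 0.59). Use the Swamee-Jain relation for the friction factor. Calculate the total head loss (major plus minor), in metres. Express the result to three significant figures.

V = 4Q/(πD²) = 2.207 m/s; V²/2g = 0.2482 m
Re = 7.39×10^5, ε/D = 1.10×10^-5 → f = 0.01245 (Swamee-Jain)
Major: h_f = f(L/D)·V²/2g = 0.01245·4224·0.2482 = 13.05 m
Minor: ΣK = 3.41; h_m = ΣK·V²/2g = 0.8462 m
Total H_L = 13.05 + 0.8462 = 13.89 m

H_L ≈ 13.9 m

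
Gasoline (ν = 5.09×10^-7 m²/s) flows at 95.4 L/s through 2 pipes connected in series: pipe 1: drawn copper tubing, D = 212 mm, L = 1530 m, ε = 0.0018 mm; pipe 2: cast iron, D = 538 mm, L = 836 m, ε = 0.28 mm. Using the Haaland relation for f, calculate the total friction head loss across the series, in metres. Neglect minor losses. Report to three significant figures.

Pipe 1: V = 2.703 m/s, Re = 1.13×10^6, ε/D = 8.49×10^-6, f = 0.01152, h_1 = f(L/D)V²/2g = 30.96 m
Pipe 2: V = 0.4197 m/s, Re = 4.44×10^5, ε/D = 5.20×10^-4, f = 0.01780, h_2 = f(L/D)V²/2g = 0.2483 m
Series → Q common, losses add: H = Σh = 31.21 m

H ≈ 31.2 m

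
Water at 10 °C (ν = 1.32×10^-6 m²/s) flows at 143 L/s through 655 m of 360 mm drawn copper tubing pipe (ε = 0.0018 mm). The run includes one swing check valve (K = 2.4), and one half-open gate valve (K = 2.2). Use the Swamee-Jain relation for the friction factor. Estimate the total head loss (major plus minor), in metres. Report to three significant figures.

H_L ≈ 2.99 m

V = 4Q/(πD²) = 1.405 m/s; V²/2g = 0.1006 m
Re = 3.83×10^5, ε/D = 5.00×10^-6 → f = 0.01381 (Swamee-Jain)
Major: h_f = f(L/D)·V²/2g = 0.01381·1819·0.1006 = 2.527 m
Minor: ΣK = 4.60; h_m = ΣK·V²/2g = 0.4627 m
Total H_L = 2.527 + 0.4627 = 2.990 m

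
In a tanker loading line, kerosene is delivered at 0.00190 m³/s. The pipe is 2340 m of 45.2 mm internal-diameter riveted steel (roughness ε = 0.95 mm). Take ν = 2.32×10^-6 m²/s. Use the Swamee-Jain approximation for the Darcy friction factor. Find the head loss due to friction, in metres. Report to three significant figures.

V = 4Q/(πD²) = 4·0.00190/(π·0.0452²) = 1.184 m/s
Re = VD/ν = 1.184·0.0452/2.32×10^-6 = 2.31×10^4 → turbulent
ε/D = 0.95/45.2 = 0.0210
Swamee-Jain: f = 0.05182
h_f = f(L/D)V²/(2g) = 0.05182·(2340/0.0452)·1.184²/(2·9.81) = 191.7 m

h_f ≈ 192 m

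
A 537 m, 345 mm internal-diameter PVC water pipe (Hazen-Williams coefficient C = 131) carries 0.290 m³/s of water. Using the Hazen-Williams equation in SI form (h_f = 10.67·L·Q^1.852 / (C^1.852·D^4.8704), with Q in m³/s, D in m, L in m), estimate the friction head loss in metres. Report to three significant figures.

h_f ≈ 12.4 m

h_f = 10.67·537·0.290^1.852 / (131^1.852·0.345^4.8704) = 12.37 m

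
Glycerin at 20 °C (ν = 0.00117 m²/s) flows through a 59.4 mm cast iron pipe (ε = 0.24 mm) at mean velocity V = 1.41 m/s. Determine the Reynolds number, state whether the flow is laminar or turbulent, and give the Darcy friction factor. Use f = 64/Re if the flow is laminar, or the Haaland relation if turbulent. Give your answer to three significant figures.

Re = VD/ν = 1.410·0.0594/0.00117 = 71.6
Re < 2300 → laminar → f = 64/Re = 0.8940

Re ≈ 71.6; laminar; f = 64/Re ≈ 0.894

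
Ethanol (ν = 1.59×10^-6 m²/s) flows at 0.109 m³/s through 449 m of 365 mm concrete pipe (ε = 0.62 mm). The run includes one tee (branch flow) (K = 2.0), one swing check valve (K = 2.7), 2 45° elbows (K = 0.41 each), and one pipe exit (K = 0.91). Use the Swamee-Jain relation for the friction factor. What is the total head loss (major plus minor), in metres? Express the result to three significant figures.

V = 4Q/(πD²) = 1.042 m/s; V²/2g = 0.05531 m
Re = 2.39×10^5, ε/D = 0.00170 → f = 0.02344 (Swamee-Jain)
Major: h_f = f(L/D)·V²/2g = 0.02344·1230·0.05531 = 1.595 m
Minor: ΣK = 6.43; h_m = ΣK·V²/2g = 0.3556 m
Total H_L = 1.595 + 0.3556 = 1.950 m

H_L ≈ 1.95 m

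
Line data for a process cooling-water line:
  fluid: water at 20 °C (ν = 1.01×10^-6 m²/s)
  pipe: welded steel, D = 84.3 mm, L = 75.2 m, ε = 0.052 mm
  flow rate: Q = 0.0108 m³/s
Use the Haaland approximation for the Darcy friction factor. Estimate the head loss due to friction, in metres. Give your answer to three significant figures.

V = 4Q/(πD²) = 4·0.0108/(π·0.0843²) = 1.935 m/s
Re = VD/ν = 1.935·0.0843/1.01×10^-6 = 1.62×10^5 → turbulent
ε/D = 0.052/84.3 = 6.17×10^-4
Haaland: f = 0.01957
h_f = f(L/D)V²/(2g) = 0.01957·(75.2/0.0843)·1.935²/(2·9.81) = 3.331 m

h_f ≈ 3.33 m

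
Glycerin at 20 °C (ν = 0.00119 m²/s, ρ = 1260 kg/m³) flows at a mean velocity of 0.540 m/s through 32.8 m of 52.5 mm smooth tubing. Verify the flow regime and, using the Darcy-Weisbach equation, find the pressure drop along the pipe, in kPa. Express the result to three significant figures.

Re = VD/ν = 0.540·0.05250/0.00119 = 23.8 → laminar (Re < 2300)
f = 64/Re = 2.686
h_f = f(L/D)V²/(2g) = 2.686·(32.8/0.05250)·0.540²/(2·9.81) = 24.94 m
Δp = ρg·h_f = 1260·9.81·24.94 = 308.3 kPa

Δp ≈ 308 kPa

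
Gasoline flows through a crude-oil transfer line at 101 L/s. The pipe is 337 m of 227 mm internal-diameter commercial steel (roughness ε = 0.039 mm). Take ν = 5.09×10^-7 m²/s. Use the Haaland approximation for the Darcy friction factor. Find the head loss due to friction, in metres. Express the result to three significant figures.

h_f ≈ 6.69 m

V = 4Q/(πD²) = 4·0.101/(π·0.227²) = 2.496 m/s
Re = VD/ν = 2.496·0.227/5.09×10^-7 = 1.11×10^6 → turbulent
ε/D = 0.039/227 = 1.72×10^-4
Haaland: f = 0.01419
h_f = f(L/D)V²/(2g) = 0.01419·(337/0.227)·2.496²/(2·9.81) = 6.688 m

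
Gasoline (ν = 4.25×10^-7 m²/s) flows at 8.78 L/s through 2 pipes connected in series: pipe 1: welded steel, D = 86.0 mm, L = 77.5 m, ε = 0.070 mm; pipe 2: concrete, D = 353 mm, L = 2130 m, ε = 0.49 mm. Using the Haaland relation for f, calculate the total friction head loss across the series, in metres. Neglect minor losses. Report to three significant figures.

H ≈ 2.12 m

Pipe 1: V = 1.511 m/s, Re = 3.06×10^5, ε/D = 8.14×10^-4, f = 0.01968, h_1 = f(L/D)V²/2g = 2.065 m
Pipe 2: V = 0.08971 m/s, Re = 7.45×10^4, ε/D = 0.00139, f = 0.02379, h_2 = f(L/D)V²/2g = 0.05889 m
Series → Q common, losses add: H = Σh = 2.124 m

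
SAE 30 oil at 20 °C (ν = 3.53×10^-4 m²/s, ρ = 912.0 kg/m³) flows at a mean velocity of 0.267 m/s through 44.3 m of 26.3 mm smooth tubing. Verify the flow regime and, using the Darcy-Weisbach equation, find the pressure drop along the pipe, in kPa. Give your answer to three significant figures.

Re = VD/ν = 0.267·0.02630/3.53×10^-4 = 19.9 → laminar (Re < 2300)
f = 64/Re = 3.217
h_f = f(L/D)V²/(2g) = 3.217·(44.3/0.02630)·0.267²/(2·9.81) = 19.69 m
Δp = ρg·h_f = 912.0·9.81·19.69 = 176.2 kPa

Δp ≈ 176 kPa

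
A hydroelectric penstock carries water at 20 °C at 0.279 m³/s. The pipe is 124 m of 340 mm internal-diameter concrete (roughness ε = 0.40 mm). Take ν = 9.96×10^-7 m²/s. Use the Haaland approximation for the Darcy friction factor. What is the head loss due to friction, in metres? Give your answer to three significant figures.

h_f ≈ 3.63 m

V = 4Q/(πD²) = 4·0.279/(π·0.340²) = 3.073 m/s
Re = VD/ν = 3.073·0.340/9.96×10^-7 = 1.05×10^6 → turbulent
ε/D = 0.40/340 = 0.00118
Haaland: f = 0.02070
h_f = f(L/D)V²/(2g) = 0.02070·(124/0.340)·3.073²/(2·9.81) = 3.634 m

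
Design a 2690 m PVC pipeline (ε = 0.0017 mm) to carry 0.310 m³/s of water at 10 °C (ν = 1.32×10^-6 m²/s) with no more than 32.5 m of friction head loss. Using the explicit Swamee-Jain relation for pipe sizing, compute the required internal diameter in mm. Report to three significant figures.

D ≈ 386 mm

Swamee-Jain (Type III): D = 0.66·[ε^1.25·(LQ²/(gh_f))^4.75 + ν·Q^9.4·(L/(gh_f))^5.2]^0.04
LQ²/(gh_f) = 0.8108; L/(gh_f) = 8.437
Term 1 = ε^1.25·(…)^4.75 = 2.27×10^-8; Term 2 = ν·Q^9.4·(…)^5.2 = 1.43×10^-6
D = 0.66·(2.27×10^-8 + 1.43×10^-6)^0.04 = 0.3855 m = 386 mm
Check: V = 2.66 m/s, Re = 7.76×10^5, f = 0.01221, h_f = 30.6 m ≈ 32.5 m ✓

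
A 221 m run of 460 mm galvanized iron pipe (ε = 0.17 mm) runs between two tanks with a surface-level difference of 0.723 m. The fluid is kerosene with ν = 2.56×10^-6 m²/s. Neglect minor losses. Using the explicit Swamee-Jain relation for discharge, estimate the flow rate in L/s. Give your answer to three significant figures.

Q ≈ 214 L/s

Swamee-Jain (Type II): Q = -0.965·√(gD⁵h_f/L)·ln[ε/(3.7D) + √(3.17ν²L/(gD³h_f))]
√(gD⁵h_f/L) = √(9.81·0.460⁵·0.723/221) = 0.02571
ε/(3.7D) = 9.99×10^-5; √(3.17ν²L/(gD³h_f)) = 8.16×10^-5
Q = -0.965·0.02571·ln(1.814×10^-4) = 0.2137 m³/s
Check: V = 1.29 m/s, Re = 2.31×10^5, f = 0.01795, h_f = 0.727 m ≈ 0.723 m ✓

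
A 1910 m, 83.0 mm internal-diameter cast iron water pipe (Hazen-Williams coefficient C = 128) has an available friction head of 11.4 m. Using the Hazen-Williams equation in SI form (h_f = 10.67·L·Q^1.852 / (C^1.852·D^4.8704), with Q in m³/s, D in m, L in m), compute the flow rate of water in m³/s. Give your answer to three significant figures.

Q ≈ 0.00322 m³/s

Rearranging: Q = [h_f·C^1.852·D^4.8704 / (10.67·L)]^(1/1.852)
Q = [11.4·128^1.852·0.0830^4.8704 / (10.67·1910)]^0.540 = 0.003225 m³/s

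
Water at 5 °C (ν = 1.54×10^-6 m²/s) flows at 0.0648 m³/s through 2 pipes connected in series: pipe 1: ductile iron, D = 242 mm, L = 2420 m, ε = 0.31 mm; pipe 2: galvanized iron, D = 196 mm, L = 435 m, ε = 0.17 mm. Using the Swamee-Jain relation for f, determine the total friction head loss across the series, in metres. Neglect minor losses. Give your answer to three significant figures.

Pipe 1: V = 1.409 m/s, Re = 2.21×10^5, ε/D = 0.00128, f = 0.02212, h_1 = f(L/D)V²/2g = 22.38 m
Pipe 2: V = 2.148 m/s, Re = 2.73×10^5, ε/D = 8.67×10^-4, f = 0.02027, h_2 = f(L/D)V²/2g = 10.58 m
Series → Q common, losses add: H = Σh = 32.96 m

H ≈ 33.0 m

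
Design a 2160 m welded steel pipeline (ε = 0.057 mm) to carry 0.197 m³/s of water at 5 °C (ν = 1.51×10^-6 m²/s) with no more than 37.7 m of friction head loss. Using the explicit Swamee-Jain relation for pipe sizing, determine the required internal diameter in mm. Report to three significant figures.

D ≈ 313 mm

Swamee-Jain (Type III): D = 0.66·[ε^1.25·(LQ²/(gh_f))^4.75 + ν·Q^9.4·(L/(gh_f))^5.2]^0.04
LQ²/(gh_f) = 0.2267; L/(gh_f) = 5.840
Term 1 = ε^1.25·(…)^4.75 = 4.29×10^-9; Term 2 = ν·Q^9.4·(…)^5.2 = 3.41×10^-9
D = 0.66·(4.29×10^-9 + 3.41×10^-9)^0.04 = 0.3126 m = 313 mm
Check: V = 2.57 m/s, Re = 5.31×10^5, f = 0.01526, h_f = 35.4 m ≈ 37.7 m ✓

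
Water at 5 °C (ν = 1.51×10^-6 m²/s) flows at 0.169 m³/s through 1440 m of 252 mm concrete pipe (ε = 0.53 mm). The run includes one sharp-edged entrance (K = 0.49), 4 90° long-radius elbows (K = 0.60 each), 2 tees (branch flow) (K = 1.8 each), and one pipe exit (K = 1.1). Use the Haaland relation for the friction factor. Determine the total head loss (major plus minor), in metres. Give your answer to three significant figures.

V = 4Q/(πD²) = 3.388 m/s; V²/2g = 0.5852 m
Re = 5.65×10^5, ε/D = 0.00210 → f = 0.02406 (Haaland)
Major: h_f = f(L/D)·V²/2g = 0.02406·5714·0.5852 = 80.46 m
Minor: ΣK = 7.59; h_m = ΣK·V²/2g = 4.442 m
Total H_L = 80.46 + 4.442 = 84.90 m

H_L ≈ 84.9 m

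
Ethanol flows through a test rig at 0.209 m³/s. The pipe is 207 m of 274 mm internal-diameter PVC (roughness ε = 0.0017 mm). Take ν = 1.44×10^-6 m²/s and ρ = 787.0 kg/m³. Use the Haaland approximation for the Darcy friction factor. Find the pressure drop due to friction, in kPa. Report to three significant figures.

Δp ≈ 46.6 kPa

V = 4Q/(πD²) = 4·0.209/(π·0.274²) = 3.545 m/s
Re = VD/ν = 3.545·0.274/1.44×10^-6 = 6.74×10^5 → turbulent
ε/D = 0.0017/274 = 6.20×10^-6
Haaland: f = 0.01248
h_f = f(L/D)V²/(2g) = 0.01248·(207/0.274)·3.545²/(2·9.81) = 6.035 m
Δp = ρg·h_f = 787.0·9.81·6.035 = 46.59 kPa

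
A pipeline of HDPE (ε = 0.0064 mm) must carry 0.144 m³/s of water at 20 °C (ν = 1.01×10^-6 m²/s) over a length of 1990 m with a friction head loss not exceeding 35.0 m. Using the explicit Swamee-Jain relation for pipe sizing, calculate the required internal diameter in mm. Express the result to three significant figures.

Swamee-Jain (Type III): D = 0.66·[ε^1.25·(LQ²/(gh_f))^4.75 + ν·Q^9.4·(L/(gh_f))^5.2]^0.04
LQ²/(gh_f) = 0.1202; L/(gh_f) = 5.796
Term 1 = ε^1.25·(…)^4.75 = 1.37×10^-11; Term 2 = ν·Q^9.4·(…)^5.2 = 1.15×10^-10
D = 0.66·(1.37×10^-11 + 1.15×10^-10)^0.04 = 0.2654 m = 265 mm
Check: V = 2.60 m/s, Re = 6.84×10^5, f = 0.01284, h_f = 33.2 m ≈ 35.0 m ✓

D ≈ 265 mm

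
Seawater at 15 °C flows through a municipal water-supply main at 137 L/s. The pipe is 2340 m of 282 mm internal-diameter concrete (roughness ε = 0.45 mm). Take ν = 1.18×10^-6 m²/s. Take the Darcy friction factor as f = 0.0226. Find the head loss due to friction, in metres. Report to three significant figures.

V = 4Q/(πD²) = 4·0.137/(π·0.282²) = 2.193 m/s
h_f = f(L/D)V²/(2g) = 0.02260·(2340/0.282)·2.193²/(2·9.81) = 45.99 m

h_f ≈ 46.0 m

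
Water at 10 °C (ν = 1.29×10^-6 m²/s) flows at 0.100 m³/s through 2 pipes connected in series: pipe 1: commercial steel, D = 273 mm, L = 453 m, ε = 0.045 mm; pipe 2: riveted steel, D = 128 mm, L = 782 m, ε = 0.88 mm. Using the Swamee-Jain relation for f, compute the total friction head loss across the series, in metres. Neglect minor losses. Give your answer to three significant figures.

Pipe 1: V = 1.708 m/s, Re = 3.62×10^5, ε/D = 1.65×10^-4, f = 0.01568, h_1 = f(L/D)V²/2g = 3.870 m
Pipe 2: V = 7.771 m/s, Re = 7.71×10^5, ε/D = 0.00688, f = 0.03369, h_2 = f(L/D)V²/2g = 633.5 m
Series → Q common, losses add: H = Σh = 637.3 m

H ≈ 637 m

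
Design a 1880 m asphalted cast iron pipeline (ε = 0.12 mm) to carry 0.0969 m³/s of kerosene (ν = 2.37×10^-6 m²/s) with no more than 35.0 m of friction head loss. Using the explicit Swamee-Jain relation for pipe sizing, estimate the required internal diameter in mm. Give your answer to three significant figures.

Swamee-Jain (Type III): D = 0.66·[ε^1.25·(LQ²/(gh_f))^4.75 + ν·Q^9.4·(L/(gh_f))^5.2]^0.04
LQ²/(gh_f) = 0.05141; L/(gh_f) = 5.475
Term 1 = ε^1.25·(…)^4.75 = 9.47×10^-12; Term 2 = ν·Q^9.4·(…)^5.2 = 4.85×10^-12
D = 0.66·(9.47×10^-12 + 4.85×10^-12)^0.04 = 0.2431 m = 243 mm
Check: V = 2.09 m/s, Re = 2.14×10^5, f = 0.01879, h_f = 32.3 m ≈ 35.0 m ✓

D ≈ 243 mm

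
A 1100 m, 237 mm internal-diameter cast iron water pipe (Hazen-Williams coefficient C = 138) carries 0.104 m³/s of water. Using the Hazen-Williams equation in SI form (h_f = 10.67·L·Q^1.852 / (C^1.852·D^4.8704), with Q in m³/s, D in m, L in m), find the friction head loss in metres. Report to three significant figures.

h_f ≈ 21.4 m

h_f = 10.67·1100·0.104^1.852 / (138^1.852·0.237^4.8704) = 21.44 m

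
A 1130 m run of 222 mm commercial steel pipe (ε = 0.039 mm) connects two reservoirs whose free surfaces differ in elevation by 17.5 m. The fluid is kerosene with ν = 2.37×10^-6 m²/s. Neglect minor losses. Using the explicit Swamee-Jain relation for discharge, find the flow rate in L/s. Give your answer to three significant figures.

Swamee-Jain (Type II): Q = -0.965·√(gD⁵h_f/L)·ln[ε/(3.7D) + √(3.17ν²L/(gD³h_f))]
√(gD⁵h_f/L) = √(9.81·0.222⁵·17.5/1130) = 0.009051
ε/(3.7D) = 4.75×10^-5; √(3.17ν²L/(gD³h_f)) = 1.03×10^-4
Q = -0.965·0.009051·ln(1.510×10^-4) = 0.07685 m³/s
Check: V = 1.99 m/s, Re = 1.86×10^5, f = 0.01713, h_f = 17.5 m ≈ 17.5 m ✓

Q ≈ 76.8 L/s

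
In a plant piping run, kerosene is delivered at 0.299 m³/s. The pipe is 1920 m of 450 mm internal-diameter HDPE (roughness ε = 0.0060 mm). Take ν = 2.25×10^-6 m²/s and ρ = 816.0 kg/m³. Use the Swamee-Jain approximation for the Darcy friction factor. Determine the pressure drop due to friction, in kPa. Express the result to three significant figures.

V = 4Q/(πD²) = 4·0.299/(π·0.450²) = 1.880 m/s
Re = VD/ν = 1.880·0.450/2.25×10^-6 = 3.76×10^5 → turbulent
ε/D = 0.0060/450 = 1.33×10^-5
Swamee-Jain: f = 0.01396
h_f = f(L/D)V²/(2g) = 0.01396·(1920/0.450)·1.880²/(2·9.81) = 10.73 m
Δp = ρg·h_f = 816.0·9.81·10.73 = 85.91 kPa

Δp ≈ 85.9 kPa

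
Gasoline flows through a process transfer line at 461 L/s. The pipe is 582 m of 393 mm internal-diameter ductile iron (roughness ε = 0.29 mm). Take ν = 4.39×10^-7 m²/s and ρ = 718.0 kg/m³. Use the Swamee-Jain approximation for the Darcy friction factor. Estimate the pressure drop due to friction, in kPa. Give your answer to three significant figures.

V = 4Q/(πD²) = 4·0.461/(π·0.393²) = 3.800 m/s
Re = VD/ν = 3.800·0.393/4.39×10^-7 = 3.40×10^6 → turbulent
ε/D = 0.29/393 = 7.38×10^-4
Swamee-Jain: f = 0.01842
h_f = f(L/D)V²/(2g) = 0.01842·(582/0.393)·3.800²/(2·9.81) = 20.08 m
Δp = ρg·h_f = 718.0·9.81·20.08 = 141.4 kPa

Δp ≈ 141 kPa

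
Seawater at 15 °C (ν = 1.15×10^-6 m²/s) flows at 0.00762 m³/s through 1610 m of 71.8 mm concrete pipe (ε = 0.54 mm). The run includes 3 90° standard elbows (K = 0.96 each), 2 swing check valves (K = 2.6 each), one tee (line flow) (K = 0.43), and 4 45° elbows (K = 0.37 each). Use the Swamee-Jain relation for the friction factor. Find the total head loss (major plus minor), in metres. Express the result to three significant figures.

H_L ≈ 145 m

V = 4Q/(πD²) = 1.882 m/s; V²/2g = 0.1805 m
Re = 1.18×10^5, ε/D = 0.00752 → f = 0.03534 (Swamee-Jain)
Major: h_f = f(L/D)·V²/2g = 0.03534·22423·0.1805 = 143.1 m
Minor: ΣK = 9.99; h_m = ΣK·V²/2g = 1.803 m
Total H_L = 143.1 + 1.803 = 144.9 m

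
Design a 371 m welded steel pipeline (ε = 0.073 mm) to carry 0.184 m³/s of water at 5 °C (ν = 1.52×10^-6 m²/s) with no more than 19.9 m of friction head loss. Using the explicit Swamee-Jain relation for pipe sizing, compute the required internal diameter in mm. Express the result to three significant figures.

Swamee-Jain (Type III): D = 0.66·[ε^1.25·(LQ²/(gh_f))^4.75 + ν·Q^9.4·(L/(gh_f))^5.2]^0.04
LQ²/(gh_f) = 0.06434; L/(gh_f) = 1.900
Term 1 = ε^1.25·(…)^4.75 = 1.48×10^-11; Term 2 = ν·Q^9.4·(…)^5.2 = 5.26×10^-12
D = 0.66·(1.48×10^-11 + 5.26×10^-12)^0.04 = 0.2464 m = 246 mm
Check: V = 3.86 m/s, Re = 6.26×10^5, f = 0.01611, h_f = 18.4 m ≈ 19.9 m ✓

D ≈ 246 mm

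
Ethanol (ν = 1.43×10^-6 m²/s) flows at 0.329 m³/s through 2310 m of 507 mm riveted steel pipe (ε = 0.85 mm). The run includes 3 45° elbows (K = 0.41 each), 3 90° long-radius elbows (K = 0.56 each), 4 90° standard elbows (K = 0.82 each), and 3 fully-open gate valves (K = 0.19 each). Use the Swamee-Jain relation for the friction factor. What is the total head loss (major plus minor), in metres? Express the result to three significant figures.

H_L ≈ 15.0 m

V = 4Q/(πD²) = 1.630 m/s; V²/2g = 0.1354 m
Re = 5.78×10^5, ε/D = 0.00168 → f = 0.02283 (Swamee-Jain)
Major: h_f = f(L/D)·V²/2g = 0.02283·4556·0.1354 = 14.08 m
Minor: ΣK = 6.76; h_m = ΣK·V²/2g = 0.9150 m
Total H_L = 14.08 + 0.9150 = 14.99 m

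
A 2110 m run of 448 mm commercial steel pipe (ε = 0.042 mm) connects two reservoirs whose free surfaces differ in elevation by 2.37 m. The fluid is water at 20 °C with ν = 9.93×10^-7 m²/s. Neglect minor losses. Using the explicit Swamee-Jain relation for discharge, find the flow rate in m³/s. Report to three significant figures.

Q ≈ 0.128 m³/s

Swamee-Jain (Type II): Q = -0.965·√(gD⁵h_f/L)·ln[ε/(3.7D) + √(3.17ν²L/(gD³h_f))]
√(gD⁵h_f/L) = √(9.81·0.448⁵·2.37/2110) = 0.01410
ε/(3.7D) = 2.53×10^-5; √(3.17ν²L/(gD³h_f)) = 5.62×10^-5
Q = -0.965·0.01410·ln(8.151×10^-5) = 0.1281 m³/s
Check: V = 0.813 m/s, Re = 3.67×10^5, f = 0.01496, h_f = 2.37 m ≈ 2.37 m ✓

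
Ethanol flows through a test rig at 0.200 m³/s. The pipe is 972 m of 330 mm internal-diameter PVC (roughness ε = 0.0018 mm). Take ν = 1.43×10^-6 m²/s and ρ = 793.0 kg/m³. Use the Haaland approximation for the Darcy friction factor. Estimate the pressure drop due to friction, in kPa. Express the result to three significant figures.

Δp ≈ 82.7 kPa

V = 4Q/(πD²) = 4·0.200/(π·0.330²) = 2.338 m/s
Re = VD/ν = 2.338·0.330/1.43×10^-6 = 5.40×10^5 → turbulent
ε/D = 0.0018/330 = 5.45×10^-6
Haaland: f = 0.01295
h_f = f(L/D)V²/(2g) = 0.01295·(972/0.330)·2.338²/(2·9.81) = 10.63 m
Δp = ρg·h_f = 793.0·9.81·10.63 = 82.70 kPa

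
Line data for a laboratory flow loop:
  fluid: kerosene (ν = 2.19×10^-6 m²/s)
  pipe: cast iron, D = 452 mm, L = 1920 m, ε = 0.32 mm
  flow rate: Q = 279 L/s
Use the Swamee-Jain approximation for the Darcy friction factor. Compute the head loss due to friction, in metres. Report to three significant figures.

h_f ≈ 12.6 m

V = 4Q/(πD²) = 4·0.279/(π·0.452²) = 1.739 m/s
Re = VD/ν = 1.739·0.452/2.19×10^-6 = 3.59×10^5 → turbulent
ε/D = 0.32/452 = 7.08×10^-4
Swamee-Jain: f = 0.01925
h_f = f(L/D)V²/(2g) = 0.01925·(1920/0.452)·1.739²/(2·9.81) = 12.60 m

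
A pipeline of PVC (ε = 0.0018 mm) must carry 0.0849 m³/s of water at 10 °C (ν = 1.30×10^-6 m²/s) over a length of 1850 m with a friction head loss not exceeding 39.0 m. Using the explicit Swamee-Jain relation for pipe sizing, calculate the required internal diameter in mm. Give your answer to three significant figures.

D ≈ 211 mm

Swamee-Jain (Type III): D = 0.66·[ε^1.25·(LQ²/(gh_f))^4.75 + ν·Q^9.4·(L/(gh_f))^5.2]^0.04
LQ²/(gh_f) = 0.03485; L/(gh_f) = 4.835
Term 1 = ε^1.25·(…)^4.75 = 7.85×10^-15; Term 2 = ν·Q^9.4·(…)^5.2 = 4.02×10^-13
D = 0.66·(7.85×10^-15 + 4.02×10^-13)^0.04 = 0.2109 m = 211 mm
Check: V = 2.43 m/s, Re = 3.94×10^5, f = 0.01378, h_f = 36.4 m ≈ 39.0 m ✓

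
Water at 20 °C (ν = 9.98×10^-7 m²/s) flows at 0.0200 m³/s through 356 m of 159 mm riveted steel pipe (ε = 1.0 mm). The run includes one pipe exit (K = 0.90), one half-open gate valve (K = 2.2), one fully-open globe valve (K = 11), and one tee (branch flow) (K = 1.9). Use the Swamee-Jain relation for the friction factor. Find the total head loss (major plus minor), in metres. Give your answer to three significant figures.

H_L ≈ 4.68 m

V = 4Q/(πD²) = 1.007 m/s; V²/2g = 0.05171 m
Re = 1.60×10^5, ε/D = 0.00629 → f = 0.03329 (Swamee-Jain)
Major: h_f = f(L/D)·V²/2g = 0.03329·2239·0.05171 = 3.855 m
Minor: ΣK = 16.0; h_m = ΣK·V²/2g = 0.8274 m
Total H_L = 3.855 + 0.8274 = 4.682 m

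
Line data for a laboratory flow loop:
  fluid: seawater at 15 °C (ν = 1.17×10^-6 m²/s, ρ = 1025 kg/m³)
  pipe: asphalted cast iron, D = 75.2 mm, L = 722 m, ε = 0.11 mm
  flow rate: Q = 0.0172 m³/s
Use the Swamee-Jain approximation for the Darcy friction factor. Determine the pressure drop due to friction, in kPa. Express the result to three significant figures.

V = 4Q/(πD²) = 4·0.0172/(π·0.0752²) = 3.873 m/s
Re = VD/ν = 3.873·0.0752/1.17×10^-6 = 2.49×10^5 → turbulent
ε/D = 0.11/75.2 = 0.00146
Swamee-Jain: f = 0.02264
h_f = f(L/D)V²/(2g) = 0.02264·(722/0.0752)·3.873²/(2·9.81) = 166.1 m
Δp = ρg·h_f = 1025·9.81·166.1 = 1671 kPa

Δp ≈ 1670 kPa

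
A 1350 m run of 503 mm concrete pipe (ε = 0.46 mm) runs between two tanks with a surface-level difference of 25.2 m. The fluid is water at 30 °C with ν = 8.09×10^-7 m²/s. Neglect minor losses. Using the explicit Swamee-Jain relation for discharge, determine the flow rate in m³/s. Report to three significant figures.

Q ≈ 0.613 m³/s

Swamee-Jain (Type II): Q = -0.965·√(gD⁵h_f/L)·ln[ε/(3.7D) + √(3.17ν²L/(gD³h_f))]
√(gD⁵h_f/L) = √(9.81·0.503⁵·25.2/1350) = 0.07679
ε/(3.7D) = 2.47×10^-4; √(3.17ν²L/(gD³h_f)) = 9.44×10^-6
Q = -0.965·0.07679·ln(2.566×10^-4) = 0.6127 m³/s
Check: V = 3.08 m/s, Re = 1.92×10^6, f = 0.01945, h_f = 25.3 m ≈ 25.2 m ✓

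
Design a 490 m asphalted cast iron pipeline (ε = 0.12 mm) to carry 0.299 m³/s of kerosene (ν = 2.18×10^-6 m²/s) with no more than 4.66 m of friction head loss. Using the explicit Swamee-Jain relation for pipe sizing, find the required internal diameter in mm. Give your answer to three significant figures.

Swamee-Jain (Type III): D = 0.66·[ε^1.25·(LQ²/(gh_f))^4.75 + ν·Q^9.4·(L/(gh_f))^5.2]^0.04
LQ²/(gh_f) = 0.9583; L/(gh_f) = 10.72
Term 1 = ε^1.25·(…)^4.75 = 1.03×10^-5; Term 2 = ν·Q^9.4·(…)^5.2 = 5.84×10^-6
D = 0.66·(1.03×10^-5 + 5.84×10^-6)^0.04 = 0.4244 m = 424 mm
Check: V = 2.11 m/s, Re = 4.11×10^5, f = 0.01648, h_f = 4.33 m ≈ 4.66 m ✓

D ≈ 424 mm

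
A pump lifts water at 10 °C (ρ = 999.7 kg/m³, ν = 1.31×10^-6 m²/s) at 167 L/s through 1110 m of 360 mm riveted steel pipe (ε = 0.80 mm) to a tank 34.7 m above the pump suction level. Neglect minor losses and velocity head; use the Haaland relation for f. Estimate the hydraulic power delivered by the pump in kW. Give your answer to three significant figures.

P_hyd ≈ 73.8 kW

V = 4Q/(πD²) = 1.641 m/s; Re = 4.51×10^5; ε/D = 0.00222; f = 0.02447
h_f = f(L/D)V²/2g = 10.35 m
Total head H = z + h_f = 34.7 + 10.35 = 45.05 m
P_hyd = ρgQH = 999.7·9.81·0.167·45.05 = 73.78 kW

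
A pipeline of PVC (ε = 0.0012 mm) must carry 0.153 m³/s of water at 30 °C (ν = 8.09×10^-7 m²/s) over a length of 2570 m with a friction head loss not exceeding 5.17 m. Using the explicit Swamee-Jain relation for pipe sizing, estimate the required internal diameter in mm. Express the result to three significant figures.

Swamee-Jain (Type III): D = 0.66·[ε^1.25·(LQ²/(gh_f))^4.75 + ν·Q^9.4·(L/(gh_f))^5.2]^0.04
LQ²/(gh_f) = 1.186; L/(gh_f) = 50.67
Term 1 = ε^1.25·(…)^4.75 = 8.94×10^-8; Term 2 = ν·Q^9.4·(…)^5.2 = 1.28×10^-5
D = 0.66·(8.94×10^-8 + 1.28×10^-5)^0.04 = 0.4207 m = 421 mm
Check: V = 1.10 m/s, Re = 5.72×10^5, f = 0.01283, h_f = 4.84 m ≈ 5.17 m ✓

D ≈ 421 mm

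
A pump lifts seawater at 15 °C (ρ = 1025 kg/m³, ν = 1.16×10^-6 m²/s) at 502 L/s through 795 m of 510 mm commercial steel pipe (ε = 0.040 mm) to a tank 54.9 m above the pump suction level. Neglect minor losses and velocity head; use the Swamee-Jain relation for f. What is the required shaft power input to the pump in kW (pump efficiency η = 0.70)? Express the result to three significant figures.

P_shaft ≈ 441 kW

V = 4Q/(πD²) = 2.457 m/s; Re = 1.08×10^6; ε/D = 7.84×10^-5; f = 0.01308
h_f = f(L/D)V²/2g = 6.277 m
Total head H = z + h_f = 54.9 + 6.277 = 61.18 m
P_hyd = ρgQH = 1025·9.81·0.502·61.18 = 308.8 kW
P_shaft = P_hyd/η = 308.8/0.70 = 441.1 kW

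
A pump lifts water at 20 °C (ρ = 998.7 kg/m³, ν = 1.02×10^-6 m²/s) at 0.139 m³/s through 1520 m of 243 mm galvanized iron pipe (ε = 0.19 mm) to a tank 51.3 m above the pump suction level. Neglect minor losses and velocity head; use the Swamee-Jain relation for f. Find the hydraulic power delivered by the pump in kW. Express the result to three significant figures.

V = 4Q/(πD²) = 2.997 m/s; Re = 7.14×10^5; ε/D = 7.82×10^-4; f = 0.01912
h_f = f(L/D)V²/2g = 54.77 m
Total head H = z + h_f = 51.3 + 54.77 = 106.1 m
P_hyd = ρgQH = 998.7·9.81·0.139·106.1 = 144.4 kW

P_hyd ≈ 144 kW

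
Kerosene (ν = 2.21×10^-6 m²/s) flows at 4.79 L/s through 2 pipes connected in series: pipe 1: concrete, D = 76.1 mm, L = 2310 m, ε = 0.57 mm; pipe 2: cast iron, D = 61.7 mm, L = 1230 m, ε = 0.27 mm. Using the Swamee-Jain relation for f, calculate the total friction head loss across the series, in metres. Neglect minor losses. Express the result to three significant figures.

Pipe 1: V = 1.053 m/s, Re = 3.63×10^4, ε/D = 0.00749, f = 0.03681, h_1 = f(L/D)V²/2g = 63.16 m
Pipe 2: V = 1.602 m/s, Re = 4.47×10^4, ε/D = 0.00438, f = 0.03171, h_2 = f(L/D)V²/2g = 82.70 m
Series → Q common, losses add: H = Σh = 145.9 m

H ≈ 146 m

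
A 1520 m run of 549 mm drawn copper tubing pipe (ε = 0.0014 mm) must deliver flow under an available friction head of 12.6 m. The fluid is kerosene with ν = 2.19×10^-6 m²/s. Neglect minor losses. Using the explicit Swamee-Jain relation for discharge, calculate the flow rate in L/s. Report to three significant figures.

Q ≈ 632 L/s

Swamee-Jain (Type II): Q = -0.965·√(gD⁵h_f/L)·ln[ε/(3.7D) + √(3.17ν²L/(gD³h_f))]
√(gD⁵h_f/L) = √(9.81·0.549⁵·12.6/1520) = 0.06368
ε/(3.7D) = 6.89×10^-7; √(3.17ν²L/(gD³h_f)) = 3.36×10^-5
Q = -0.965·0.06368·ln(3.430×10^-5) = 0.6318 m³/s
Check: V = 2.67 m/s, Re = 6.69×10^5, f = 0.01248, h_f = 12.5 m ≈ 12.6 m ✓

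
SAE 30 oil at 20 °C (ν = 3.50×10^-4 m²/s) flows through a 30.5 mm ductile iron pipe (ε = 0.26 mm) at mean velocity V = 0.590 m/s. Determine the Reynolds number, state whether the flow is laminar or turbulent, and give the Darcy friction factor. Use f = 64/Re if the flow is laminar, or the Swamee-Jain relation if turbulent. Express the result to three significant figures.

Re = VD/ν = 0.5900·0.0305/3.50×10^-4 = 51.4
Re < 2300 → laminar → f = 64/Re = 1.245

Re ≈ 51.4; laminar; f = 64/Re ≈ 1.24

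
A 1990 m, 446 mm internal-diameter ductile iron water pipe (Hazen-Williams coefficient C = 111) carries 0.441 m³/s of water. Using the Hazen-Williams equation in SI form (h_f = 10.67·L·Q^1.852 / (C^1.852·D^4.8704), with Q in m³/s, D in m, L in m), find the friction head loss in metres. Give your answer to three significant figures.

h_f = 10.67·1990·0.441^1.852 / (111^1.852·0.446^4.8704) = 38.77 m

h_f ≈ 38.8 m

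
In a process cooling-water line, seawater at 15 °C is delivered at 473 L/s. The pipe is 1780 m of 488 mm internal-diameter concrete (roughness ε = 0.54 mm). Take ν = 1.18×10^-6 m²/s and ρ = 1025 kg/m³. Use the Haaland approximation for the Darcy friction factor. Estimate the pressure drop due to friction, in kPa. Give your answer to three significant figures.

V = 4Q/(πD²) = 4·0.473/(π·0.488²) = 2.529 m/s
Re = VD/ν = 2.529·0.488/1.18×10^-6 = 1.05×10^6 → turbulent
ε/D = 0.54/488 = 0.00111
Haaland: f = 0.02041
h_f = f(L/D)V²/(2g) = 0.02041·(1780/0.488)·2.529²/(2·9.81) = 24.26 m
Δp = ρg·h_f = 1025·9.81·24.26 = 244.0 kPa

Δp ≈ 244 kPa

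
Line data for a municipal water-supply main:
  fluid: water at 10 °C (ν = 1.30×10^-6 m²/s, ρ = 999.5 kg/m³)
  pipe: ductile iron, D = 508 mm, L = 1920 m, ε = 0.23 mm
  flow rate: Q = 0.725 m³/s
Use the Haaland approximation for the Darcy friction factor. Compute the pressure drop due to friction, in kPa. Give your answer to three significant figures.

V = 4Q/(πD²) = 4·0.725/(π·0.508²) = 3.577 m/s
Re = VD/ν = 3.577·0.508/1.30×10^-6 = 1.40×10^6 → turbulent
ε/D = 0.23/508 = 4.53×10^-4
Haaland: f = 0.01671
h_f = f(L/D)V²/(2g) = 0.01671·(1920/0.508)·3.577²/(2·9.81) = 41.18 m
Δp = ρg·h_f = 999.5·9.81·41.18 = 403.8 kPa

Δp ≈ 404 kPa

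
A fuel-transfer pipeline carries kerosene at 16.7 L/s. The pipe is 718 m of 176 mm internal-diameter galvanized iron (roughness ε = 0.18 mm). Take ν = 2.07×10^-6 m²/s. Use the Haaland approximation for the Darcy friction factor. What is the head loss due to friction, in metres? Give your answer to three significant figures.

V = 4Q/(πD²) = 4·0.0167/(π·0.176²) = 0.6864 m/s
Re = VD/ν = 0.6864·0.176/2.07×10^-6 = 5.84×10^4 → turbulent
ε/D = 0.18/176 = 0.00102
Haaland: f = 0.02333
h_f = f(L/D)V²/(2g) = 0.02333·(718/0.176)·0.6864²/(2·9.81) = 2.286 m

h_f ≈ 2.29 m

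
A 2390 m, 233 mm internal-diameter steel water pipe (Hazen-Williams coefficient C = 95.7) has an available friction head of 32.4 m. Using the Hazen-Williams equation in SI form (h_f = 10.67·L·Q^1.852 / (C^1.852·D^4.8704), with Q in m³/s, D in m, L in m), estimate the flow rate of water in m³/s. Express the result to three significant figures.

Rearranging: Q = [h_f·C^1.852·D^4.8704 / (10.67·L)]^(1/1.852)
Q = [32.4·95.7^1.852·0.233^4.8704 / (10.67·2390)]^0.540 = 0.05668 m³/s

Q ≈ 0.0567 m³/s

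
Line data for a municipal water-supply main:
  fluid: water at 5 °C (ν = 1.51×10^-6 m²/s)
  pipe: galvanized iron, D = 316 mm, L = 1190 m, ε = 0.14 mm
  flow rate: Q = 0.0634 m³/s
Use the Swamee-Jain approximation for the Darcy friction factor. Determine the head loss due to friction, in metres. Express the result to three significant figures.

V = 4Q/(πD²) = 4·0.0634/(π·0.316²) = 0.8084 m/s
Re = VD/ν = 0.8084·0.316/1.51×10^-6 = 1.69×10^5 → turbulent
ε/D = 0.14/316 = 4.43×10^-4
Swamee-Jain: f = 0.01894
h_f = f(L/D)V²/(2g) = 0.01894·(1190/0.316)·0.8084²/(2·9.81) = 2.376 m

h_f ≈ 2.38 m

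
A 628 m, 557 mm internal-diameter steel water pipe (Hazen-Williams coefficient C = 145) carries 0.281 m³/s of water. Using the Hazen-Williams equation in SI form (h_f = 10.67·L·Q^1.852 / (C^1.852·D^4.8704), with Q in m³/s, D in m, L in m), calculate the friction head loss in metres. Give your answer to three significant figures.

h_f = 10.67·628·0.281^1.852 / (145^1.852·0.557^4.8704) = 1.097 m

h_f ≈ 1.10 m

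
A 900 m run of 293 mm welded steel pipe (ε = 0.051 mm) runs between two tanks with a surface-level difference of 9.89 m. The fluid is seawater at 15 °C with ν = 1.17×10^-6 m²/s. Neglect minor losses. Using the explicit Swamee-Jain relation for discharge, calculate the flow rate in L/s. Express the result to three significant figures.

Q ≈ 138 L/s

Swamee-Jain (Type II): Q = -0.965·√(gD⁵h_f/L)·ln[ε/(3.7D) + √(3.17ν²L/(gD³h_f))]
√(gD⁵h_f/L) = √(9.81·0.293⁵·9.89/900) = 0.01526
ε/(3.7D) = 4.70×10^-5; √(3.17ν²L/(gD³h_f)) = 4.00×10^-5
Q = -0.965·0.01526·ln(8.705×10^-5) = 0.1376 m³/s
Check: V = 2.04 m/s, Re = 5.11×10^5, f = 0.01523, h_f = 9.94 m ≈ 9.89 m ✓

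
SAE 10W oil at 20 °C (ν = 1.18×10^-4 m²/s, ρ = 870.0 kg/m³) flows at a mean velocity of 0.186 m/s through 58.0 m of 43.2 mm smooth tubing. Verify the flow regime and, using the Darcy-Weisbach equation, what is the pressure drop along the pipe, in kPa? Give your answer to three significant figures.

Re = VD/ν = 0.186·0.04320/1.18×10^-4 = 68.1 → laminar (Re < 2300)
f = 64/Re = 0.9399
h_f = f(L/D)V²/(2g) = 0.9399·(58.0/0.04320)·0.186²/(2·9.81) = 2.225 m
Δp = ρg·h_f = 870.0·9.81·2.225 = 18.99 kPa

Δp ≈ 19.0 kPa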